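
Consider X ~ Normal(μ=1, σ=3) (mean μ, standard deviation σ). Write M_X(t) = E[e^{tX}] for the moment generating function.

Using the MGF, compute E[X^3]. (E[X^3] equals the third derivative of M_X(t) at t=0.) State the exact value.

M_X(t) = e^(9*t^2/2 + t)
dM/dt = 9*t*e^(t)*e^(9*t^2/2) + e^(t)*e^(9*t^2/2)
d^2M/dt^2 = 81*t^2*e^(t)*e^(9*t^2/2) + 18*t*e^(t)*e^(9*t^2/2) + 10*e^(t)*e^(9*t^2/2)
d^3M/dt^3 = 729*t^3*e^(t)*e^(9*t^2/2) + 243*t^2*e^(t)*e^(9*t^2/2) + 270*t*e^(t)*e^(9*t^2/2) + 28*e^(t)*e^(9*t^2/2)

E[X^3] = d^3M/dt^3 |_{t=0} = 28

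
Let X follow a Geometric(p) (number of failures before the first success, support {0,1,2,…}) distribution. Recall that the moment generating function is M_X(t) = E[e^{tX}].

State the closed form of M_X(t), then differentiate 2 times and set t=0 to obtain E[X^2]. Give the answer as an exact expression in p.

E[X^2] = M^(2)(0) = 1 - 3/p + 2/p^2

M_X(t) = p/(-(1 - p)*e^(t) + 1)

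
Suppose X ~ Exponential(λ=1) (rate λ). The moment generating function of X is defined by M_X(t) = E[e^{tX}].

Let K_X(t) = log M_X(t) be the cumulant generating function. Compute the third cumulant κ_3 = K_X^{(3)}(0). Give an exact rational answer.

κ_3 = K^(3)(0) = 2

M_X(t) = 1/(1 - t)
K_X(t) = log M_X(t) = -log(1 - t)
K^(3)(t) = -2/(t^3 - 3*t^2 + 3*t - 1)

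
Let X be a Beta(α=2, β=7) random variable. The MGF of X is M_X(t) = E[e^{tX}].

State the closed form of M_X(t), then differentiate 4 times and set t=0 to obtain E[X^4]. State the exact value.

E[X^4] = M′′′′(0) = 1/99

M_X(t) = ₁F₁(2; 9; t)
M′(t) = 2*₁F₁(3; 10; t)/9
M′′(t) = ₁F₁(4; 11; t)/15
M′′′(t) = 4*₁F₁(5; 12; t)/165
M′′′′(t) = ₁F₁(6; 13; t)/99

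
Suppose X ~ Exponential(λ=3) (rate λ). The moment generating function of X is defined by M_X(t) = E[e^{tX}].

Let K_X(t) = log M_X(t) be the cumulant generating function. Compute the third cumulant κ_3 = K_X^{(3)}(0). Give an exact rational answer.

κ_3 = D^3[K](0) = 2/27

M_X(t) = 3/(3 - t)
K_X(t) = log M_X(t) = -log(3 - t) + log(3)
D^3[K](t) = -2/(t^3 - 9*t^2 + 27*t - 27)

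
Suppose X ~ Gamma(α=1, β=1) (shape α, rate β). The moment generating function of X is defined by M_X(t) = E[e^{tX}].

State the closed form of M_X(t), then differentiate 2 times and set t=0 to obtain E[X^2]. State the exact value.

E[X^2] = D^2[M](0) = 2

M_X(t) = 1/(1 - t)
D^2[M](t) = -2/(t^3 - 3*t^2 + 3*t - 1)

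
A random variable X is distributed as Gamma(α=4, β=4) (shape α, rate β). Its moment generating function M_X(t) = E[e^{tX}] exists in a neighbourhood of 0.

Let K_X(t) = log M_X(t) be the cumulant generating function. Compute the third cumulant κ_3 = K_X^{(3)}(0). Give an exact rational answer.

κ_3 = K^(3)(0) = 1/8

M_X(t) = 256/(4 - t)^4
K_X(t) = log M_X(t) = -4*log(4 - t) + 8*log(2)
K^(3)(t) = -8/(t^3 - 12*t^2 + 48*t - 64)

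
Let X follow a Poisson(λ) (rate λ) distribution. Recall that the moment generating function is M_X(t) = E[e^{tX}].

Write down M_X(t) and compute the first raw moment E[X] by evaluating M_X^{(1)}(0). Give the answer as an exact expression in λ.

E[X] = M^(1)(0) = λ

M_X(t) = e^(λ*(e^(t) - 1))
M^(1)(t) = λ*e^(-λ)*e^(t)*e^(λ*e^(t))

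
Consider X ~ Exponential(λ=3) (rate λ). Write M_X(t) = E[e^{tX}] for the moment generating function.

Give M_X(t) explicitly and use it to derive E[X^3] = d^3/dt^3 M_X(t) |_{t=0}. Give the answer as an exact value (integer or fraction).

E[X^3] = D^3[M](0) = 2/9

M_X(t) = 3/(3 - t)
D^3[M](t) = 18/(t^4 - 12*t^3 + 54*t^2 - 108*t + 81)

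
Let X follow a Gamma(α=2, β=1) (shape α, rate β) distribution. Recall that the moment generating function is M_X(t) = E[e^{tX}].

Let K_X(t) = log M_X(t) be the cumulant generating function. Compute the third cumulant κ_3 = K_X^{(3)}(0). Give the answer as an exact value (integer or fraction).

κ_3 = d^3K/dt^3 |_{t=0} = 4

M_X(t) = (1 - t)^(-2)
K_X(t) = log M_X(t) = -2*log(1 - t)
dK/dt = -2/(t - 1)
d^2K/dt^2 = 2/(t^2 - 2*t + 1)
d^3K/dt^3 = -4/(t^3 - 3*t^2 + 3*t - 1)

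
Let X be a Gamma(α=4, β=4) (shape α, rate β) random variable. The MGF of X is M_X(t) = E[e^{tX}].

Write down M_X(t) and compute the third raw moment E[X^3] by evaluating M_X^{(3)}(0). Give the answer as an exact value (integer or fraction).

M_X(t) = 256/(4 - t)^4
D^3[M](t) = -30720/(t^7 - 28*t^6 + 336*t^5 - 2240*t^4 + 8960*t^3 - 21504*t^2 + 28672*t - 16384)

E[X^3] = D^3[M](0) = 15/8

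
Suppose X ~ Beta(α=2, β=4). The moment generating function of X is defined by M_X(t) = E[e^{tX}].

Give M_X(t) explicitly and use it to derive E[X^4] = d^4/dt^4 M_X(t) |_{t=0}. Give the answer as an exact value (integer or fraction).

M_X(t) = ₁F₁(2; 6; t)
M^(4)(t) = 5*₁F₁(6; 10; t)/126

E[X^4] = M^(4)(0) = 5/126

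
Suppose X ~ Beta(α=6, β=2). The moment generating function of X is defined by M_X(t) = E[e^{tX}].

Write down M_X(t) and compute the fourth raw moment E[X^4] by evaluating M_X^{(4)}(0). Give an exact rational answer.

E[X^4] = M^(4)(0) = 21/55

M_X(t) = ₁F₁(6; 8; t)
M^(4)(t) = 21*₁F₁(10; 12; t)/55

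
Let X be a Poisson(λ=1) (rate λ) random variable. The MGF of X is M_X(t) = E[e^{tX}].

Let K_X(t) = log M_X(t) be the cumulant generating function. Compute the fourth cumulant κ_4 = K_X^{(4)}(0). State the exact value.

κ_4 = d^4K/dt^4 |_{t=0} = 1

M_X(t) = e^(e^(t) - 1)
K_X(t) = log M_X(t) = e^(t) - 1
dK/dt = e^(t)
d^2K/dt^2 = e^(t)
d^3K/dt^3 = e^(t)
d^4K/dt^4 = e^(t)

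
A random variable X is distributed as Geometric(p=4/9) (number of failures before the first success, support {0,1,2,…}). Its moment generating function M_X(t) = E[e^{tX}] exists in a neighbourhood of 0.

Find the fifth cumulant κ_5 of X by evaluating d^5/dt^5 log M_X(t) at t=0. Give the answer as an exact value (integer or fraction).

M_X(t) = 4/(9*(1 - 5*e^(t)/9))
K_X(t) = log M_X(t) = -log(1 - 5*e^(t)/9) - 2*log(3) + 2*log(2)
K^(5)(t) = (-5625*e^(4*t) - 111375*e^(3*t) - 200475*e^(2*t) - 32805*e^(t))/(3125*e^(5*t) - 28125*e^(4*t) + 101250*e^(3*t) - 182250*e^(2*t) + 164025*e^(t) - 59049)

κ_5 = K^(5)(0) = 43785/128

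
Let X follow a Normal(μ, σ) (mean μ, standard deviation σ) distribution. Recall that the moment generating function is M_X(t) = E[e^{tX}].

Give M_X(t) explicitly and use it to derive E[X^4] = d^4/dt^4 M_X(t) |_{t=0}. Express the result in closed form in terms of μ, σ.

M_X(t) = e^(μ*t + σ^2*t^2/2)

E[X^4] = D^4[M](0) = μ^4 + 6*μ^2*σ^2 + 3*σ^4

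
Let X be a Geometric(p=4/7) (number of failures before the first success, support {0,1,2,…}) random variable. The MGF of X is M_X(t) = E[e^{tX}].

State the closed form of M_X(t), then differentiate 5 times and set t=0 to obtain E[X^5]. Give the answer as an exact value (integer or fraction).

M_X(t) = 4/(7*(1 - 3*e^(t)/7))
dM/dt = 12*e^(t)/(9*e^(2*t) - 42*e^(t) + 49)
d^2M/dt^2 = (-36*e^(2*t) - 84*e^(t))/(27*e^(3*t) - 189*e^(2*t) + 441*e^(t) - 343)
d^3M/dt^3 = (108*e^(3*t) + 1008*e^(2*t) + 588*e^(t))/(81*e^(4*t) - 756*e^(3*t) + 2646*e^(2*t) - 4116*e^(t) + 2401)
d^4M/dt^4 = (-324*e^(4*t) - 8316*e^(3*t) - 19404*e^(2*t) - 4116*e^(t))/(243*e^(5*t) - 2835*e^(4*t) + 13230*e^(3*t) - 30870*e^(2*t) + 36015*e^(t) - 16807)

E[X^5] = d^5M/dt^5 |_{t=0} = 23721/128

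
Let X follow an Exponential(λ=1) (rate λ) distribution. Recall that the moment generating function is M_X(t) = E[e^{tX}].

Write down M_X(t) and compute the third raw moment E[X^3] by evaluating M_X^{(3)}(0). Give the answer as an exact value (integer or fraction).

M_X(t) = 1/(1 - t)
M^(3)(t) = 6/(t^4 - 4*t^3 + 6*t^2 - 4*t + 1)

E[X^3] = M^(3)(0) = 6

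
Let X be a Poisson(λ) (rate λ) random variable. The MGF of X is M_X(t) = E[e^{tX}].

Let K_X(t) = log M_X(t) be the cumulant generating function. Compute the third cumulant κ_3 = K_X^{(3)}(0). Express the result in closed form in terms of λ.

M_X(t) = e^(λ*(e^(t) - 1))
K_X(t) = log M_X(t) = λ*(e^(t) - 1)
K^(3)(t) = λ*e^(t)

κ_3 = K^(3)(0) = λ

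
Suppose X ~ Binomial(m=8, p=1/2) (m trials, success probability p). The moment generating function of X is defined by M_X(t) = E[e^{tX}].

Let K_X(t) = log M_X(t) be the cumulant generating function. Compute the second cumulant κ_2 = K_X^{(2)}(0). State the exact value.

κ_2 = D^2[K](0) = 2

M_X(t) = (e^(t)/2 + 1/2)^8
K_X(t) = log M_X(t) = 8*log(e^(t)/2 + 1/2)
D^2[K](t) = 8*e^(t)/(e^(2*t) + 2*e^(t) + 1)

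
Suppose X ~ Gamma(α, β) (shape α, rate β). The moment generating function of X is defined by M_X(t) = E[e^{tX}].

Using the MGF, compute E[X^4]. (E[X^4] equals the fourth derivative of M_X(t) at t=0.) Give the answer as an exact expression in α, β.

M_X(t) = (β/(β - t))^α
dM/dt = -α*β^α*(1/(β - t))^α/(-β + t)
d^2M/dt^2 = (α^2*β^α*(1/(β - t))^α + α*β^α*(1/(β - t))^α)/(β^2 - 2*β*t + t^2)
d^3M/dt^3 = (-α^3*β^α*(1/(β - t))^α - 3*α^2*β^α*(1/(β - t))^α - 2*α*β^α*(1/(β - t))^α)/(-β^3 + 3*β^2*t - 3*β*t^2 + t^3)
d^4M/dt^4 = (α^4*β^α*(1/(β - t))^α + 6*α^3*β^α*(1/(β - t))^α + 11*α^2*β^α*(1/(β - t))^α + 6*α*β^α*(1/(β - t))^α)/(β^4 - 4*β^3*t + 6*β^2*t^2 - 4*β*t^3 + t^4)

E[X^4] = d^4M/dt^4 |_{t=0} = α*(α^3 + 6*α^2 + 11*α + 6)/β^4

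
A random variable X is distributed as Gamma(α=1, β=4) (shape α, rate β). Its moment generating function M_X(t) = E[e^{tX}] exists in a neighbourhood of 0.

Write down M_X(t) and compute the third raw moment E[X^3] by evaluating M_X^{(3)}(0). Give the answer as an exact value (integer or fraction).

E[X^3] = D^3[M](0) = 3/32

M_X(t) = 4/(4 - t)
D^3[M](t) = 24/(t^4 - 16*t^3 + 96*t^2 - 256*t + 256)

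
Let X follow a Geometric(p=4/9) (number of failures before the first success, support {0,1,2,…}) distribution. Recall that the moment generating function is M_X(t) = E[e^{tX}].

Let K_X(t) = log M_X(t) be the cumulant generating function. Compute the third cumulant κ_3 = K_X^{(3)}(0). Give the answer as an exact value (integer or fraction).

κ_3 = D^3[K](0) = 315/32

M_X(t) = 4/(9*(1 - 5*e^(t)/9))
K_X(t) = log M_X(t) = -log(1 - 5*e^(t)/9) - 2*log(3) + 2*log(2)
D^3[K](t) = (-225*e^(2*t) - 405*e^(t))/(125*e^(3*t) - 675*e^(2*t) + 1215*e^(t) - 729)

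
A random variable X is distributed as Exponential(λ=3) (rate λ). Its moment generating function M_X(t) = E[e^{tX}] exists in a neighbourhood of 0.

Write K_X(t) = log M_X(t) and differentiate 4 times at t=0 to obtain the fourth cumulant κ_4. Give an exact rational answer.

M_X(t) = 3/(3 - t)
K_X(t) = log M_X(t) = -log(3 - t) + log(3)
dK/dt = -1/(t - 3)
d^2K/dt^2 = 1/(t^2 - 6*t + 9)
d^3K/dt^3 = -2/(t^3 - 9*t^2 + 27*t - 27)
d^4K/dt^4 = 6/(t^4 - 12*t^3 + 54*t^2 - 108*t + 81)

κ_4 = d^4K/dt^4 |_{t=0} = 2/27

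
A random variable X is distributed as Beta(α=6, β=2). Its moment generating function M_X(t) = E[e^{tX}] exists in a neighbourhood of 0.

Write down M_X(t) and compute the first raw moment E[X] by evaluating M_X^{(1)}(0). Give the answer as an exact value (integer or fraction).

M_X(t) = ₁F₁(6; 8; t)
dM/dt = 3*₁F₁(7; 9; t)/4

E[X] = dM/dt |_{t=0} = 3/4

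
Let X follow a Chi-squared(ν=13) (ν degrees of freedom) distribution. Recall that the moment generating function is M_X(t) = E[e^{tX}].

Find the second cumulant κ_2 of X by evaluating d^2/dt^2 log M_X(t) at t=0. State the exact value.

M_X(t) = (1 - 2*t)^(-13/2)
K_X(t) = log M_X(t) = -13*log(1 - 2*t)/2
K′(t) = -13/(2*t - 1)
K′′(t) = 26/(4*t^2 - 4*t + 1)

κ_2 = K′′(0) = 26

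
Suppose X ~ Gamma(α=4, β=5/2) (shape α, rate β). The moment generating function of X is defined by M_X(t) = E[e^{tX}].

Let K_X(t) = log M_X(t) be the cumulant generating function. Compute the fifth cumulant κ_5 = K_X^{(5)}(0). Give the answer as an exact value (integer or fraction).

κ_5 = D^5[K](0) = 3072/3125

M_X(t) = 625/(16*(5/2 - t)^4)
K_X(t) = log M_X(t) = -4*log(5/2 - t) - 4*log(2) + 4*log(5)
D^5[K](t) = -3072/(32*t^5 - 400*t^4 + 2000*t^3 - 5000*t^2 + 6250*t - 3125)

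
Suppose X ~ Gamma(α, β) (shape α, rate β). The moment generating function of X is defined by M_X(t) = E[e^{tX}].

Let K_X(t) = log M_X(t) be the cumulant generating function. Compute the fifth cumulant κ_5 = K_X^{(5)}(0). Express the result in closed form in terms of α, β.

M_X(t) = (β/(β - t))^α
K_X(t) = log M_X(t) = α*(log(β) - log(β - t))
K′(t) = -α/(-β + t)
K′′(t) = α/(β^2 - 2*β*t + t^2)
K′′′(t) = -2*α/(-β^3 + 3*β^2*t - 3*β*t^2 + t^3)
K′′′′(t) = 6*α/(β^4 - 4*β^3*t + 6*β^2*t^2 - 4*β*t^3 + t^4)
K′′′′′(t) = -24*α/(-β^5 + 5*β^4*t - 10*β^3*t^2 + 10*β^2*t^3 - 5*β*t^4 + t^5)

κ_5 = K′′′′′(0) = 24*α/β^5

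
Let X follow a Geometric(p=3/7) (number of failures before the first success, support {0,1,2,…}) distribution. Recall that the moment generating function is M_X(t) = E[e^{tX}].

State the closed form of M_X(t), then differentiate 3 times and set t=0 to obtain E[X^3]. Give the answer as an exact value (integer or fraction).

E[X^3] = d^3M/dt^3 |_{t=0} = 236/9

M_X(t) = 3/(7*(1 - 4*e^(t)/7))
dM/dt = 12*e^(t)/(16*e^(2*t) - 56*e^(t) + 49)
d^2M/dt^2 = (-48*e^(2*t) - 84*e^(t))/(64*e^(3*t) - 336*e^(2*t) + 588*e^(t) - 343)
d^3M/dt^3 = (192*e^(3*t) + 1344*e^(2*t) + 588*e^(t))/(256*e^(4*t) - 1792*e^(3*t) + 4704*e^(2*t) - 5488*e^(t) + 2401)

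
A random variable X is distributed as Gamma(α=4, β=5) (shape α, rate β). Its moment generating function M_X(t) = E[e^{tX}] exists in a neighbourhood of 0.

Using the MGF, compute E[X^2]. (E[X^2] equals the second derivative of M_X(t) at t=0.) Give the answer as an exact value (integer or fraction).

M_X(t) = 625/(5 - t)^4
M^(2)(t) = 12500/(t^6 - 30*t^5 + 375*t^4 - 2500*t^3 + 9375*t^2 - 18750*t + 15625)

E[X^2] = M^(2)(0) = 4/5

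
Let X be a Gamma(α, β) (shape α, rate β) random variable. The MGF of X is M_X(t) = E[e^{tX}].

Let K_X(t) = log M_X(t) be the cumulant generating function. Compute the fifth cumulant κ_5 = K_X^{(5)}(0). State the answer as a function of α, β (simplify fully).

κ_5 = K^(5)(0) = 24*α/β^5

M_X(t) = (β/(β - t))^α
K_X(t) = log M_X(t) = α*(log(β) - log(β - t))
K^(5)(t) = -24*α/(-β^5 + 5*β^4*t - 10*β^3*t^2 + 10*β^2*t^3 - 5*β*t^4 + t^5)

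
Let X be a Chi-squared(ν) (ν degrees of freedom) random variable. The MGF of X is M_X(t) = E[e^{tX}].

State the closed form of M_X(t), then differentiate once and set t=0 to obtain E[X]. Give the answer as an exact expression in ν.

M_X(t) = (1 - 2*t)^(-ν/2)
D[M](t) = -ν/(2*t*(1 - 2*t)^(ν/2) - (1 - 2*t)^(ν/2))

E[X] = D[M](0) = ν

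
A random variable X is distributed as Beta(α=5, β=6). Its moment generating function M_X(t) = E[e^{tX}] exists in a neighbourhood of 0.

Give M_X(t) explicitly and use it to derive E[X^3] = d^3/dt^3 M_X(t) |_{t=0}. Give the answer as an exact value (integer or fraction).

E[X^3] = M^(3)(0) = 35/286

M_X(t) = ₁F₁(5; 11; t)
M^(3)(t) = 35*₁F₁(8; 14; t)/286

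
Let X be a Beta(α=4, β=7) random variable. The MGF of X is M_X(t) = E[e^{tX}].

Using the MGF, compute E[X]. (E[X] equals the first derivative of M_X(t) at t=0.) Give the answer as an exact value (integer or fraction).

E[X] = D[M](0) = 4/11

M_X(t) = ₁F₁(4; 11; t)
D[M](t) = 4*₁F₁(5; 12; t)/11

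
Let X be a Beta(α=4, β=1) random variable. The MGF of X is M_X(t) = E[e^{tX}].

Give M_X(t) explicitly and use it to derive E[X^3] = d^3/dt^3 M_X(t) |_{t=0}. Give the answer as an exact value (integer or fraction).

E[X^3] = M^(3)(0) = 4/7

M_X(t) = ₁F₁(4; 5; t)
M^(3)(t) = 4*₁F₁(7; 8; t)/7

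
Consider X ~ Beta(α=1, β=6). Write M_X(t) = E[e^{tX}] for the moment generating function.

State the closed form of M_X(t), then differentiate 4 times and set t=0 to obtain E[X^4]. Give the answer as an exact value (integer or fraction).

M_X(t) = ₁F₁(1; 7; t)
D^4[M](t) = ₁F₁(5; 11; t)/210

E[X^4] = D^4[M](0) = 1/210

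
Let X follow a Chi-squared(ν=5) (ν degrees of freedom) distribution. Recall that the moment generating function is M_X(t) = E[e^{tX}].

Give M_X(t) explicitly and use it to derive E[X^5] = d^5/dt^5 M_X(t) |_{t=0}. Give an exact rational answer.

M_X(t) = (1 - 2*t)^(-5/2)

E[X^5] = D^5[M](0) = 45045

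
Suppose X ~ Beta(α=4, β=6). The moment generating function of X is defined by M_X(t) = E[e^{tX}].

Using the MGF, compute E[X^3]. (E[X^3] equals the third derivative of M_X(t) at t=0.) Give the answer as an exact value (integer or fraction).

E[X^3] = M′′′(0) = 1/11

M_X(t) = ₁F₁(4; 10; t)
M′(t) = 2*₁F₁(5; 11; t)/5
M′′(t) = 2*₁F₁(6; 12; t)/11
M′′′(t) = ₁F₁(7; 13; t)/11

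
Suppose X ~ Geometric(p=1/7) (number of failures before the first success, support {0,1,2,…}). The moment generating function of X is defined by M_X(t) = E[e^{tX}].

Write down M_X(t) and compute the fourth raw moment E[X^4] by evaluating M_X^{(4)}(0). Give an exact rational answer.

M_X(t) = 1/(7*(1 - 6*e^(t)/7))
M^(4)(t) = (-1296*e^(4*t) - 16632*e^(3*t) - 19404*e^(2*t) - 2058*e^(t))/(7776*e^(5*t) - 45360*e^(4*t) + 105840*e^(3*t) - 123480*e^(2*t) + 72030*e^(t) - 16807)

E[X^4] = M^(4)(0) = 39390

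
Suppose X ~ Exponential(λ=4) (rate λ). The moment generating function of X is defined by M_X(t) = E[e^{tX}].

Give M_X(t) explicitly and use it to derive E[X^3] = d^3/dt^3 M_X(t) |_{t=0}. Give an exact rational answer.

E[X^3] = M′′′(0) = 3/32

M_X(t) = 4/(4 - t)
M′(t) = 4/(t^2 - 8*t + 16)
M′′(t) = -8/(t^3 - 12*t^2 + 48*t - 64)
M′′′(t) = 24/(t^4 - 16*t^3 + 96*t^2 - 256*t + 256)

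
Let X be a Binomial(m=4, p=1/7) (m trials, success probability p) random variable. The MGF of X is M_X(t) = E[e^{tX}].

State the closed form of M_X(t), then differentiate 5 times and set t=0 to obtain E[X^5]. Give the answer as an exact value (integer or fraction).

M_X(t) = (e^(t)/7 + 6/7)^4
M^(5)(t) = 1024*e^(4*t)/2401 + 5832*e^(3*t)/2401 + 6912*e^(2*t)/2401 + 864*e^(t)/2401

E[X^5] = M^(5)(0) = 14632/2401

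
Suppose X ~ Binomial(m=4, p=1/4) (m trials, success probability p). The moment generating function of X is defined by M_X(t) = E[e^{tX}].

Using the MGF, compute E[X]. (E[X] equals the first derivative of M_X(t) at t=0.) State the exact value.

E[X] = D[M](0) = 1

M_X(t) = (e^(t)/4 + 3/4)^4
D[M](t) = e^(4*t)/64 + 9*e^(3*t)/64 + 27*e^(2*t)/64 + 27*e^(t)/64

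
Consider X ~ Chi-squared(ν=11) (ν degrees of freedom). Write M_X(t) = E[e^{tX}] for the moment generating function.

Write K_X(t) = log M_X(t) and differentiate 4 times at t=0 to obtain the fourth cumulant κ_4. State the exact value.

κ_4 = K^(4)(0) = 528

M_X(t) = (1 - 2*t)^(-11/2)
K_X(t) = log M_X(t) = -11*log(1 - 2*t)/2
K^(4)(t) = 528/(16*t^4 - 32*t^3 + 24*t^2 - 8*t + 1)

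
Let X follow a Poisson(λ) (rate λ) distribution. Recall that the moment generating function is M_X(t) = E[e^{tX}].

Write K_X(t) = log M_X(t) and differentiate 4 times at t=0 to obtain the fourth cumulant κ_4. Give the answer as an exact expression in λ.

κ_4 = D^4[K](0) = λ

M_X(t) = e^(λ*(e^(t) - 1))
K_X(t) = log M_X(t) = λ*(e^(t) - 1)
D^4[K](t) = λ*e^(t)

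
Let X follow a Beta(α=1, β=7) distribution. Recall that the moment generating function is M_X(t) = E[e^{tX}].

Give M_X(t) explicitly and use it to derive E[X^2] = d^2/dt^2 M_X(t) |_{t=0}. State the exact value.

E[X^2] = M′′(0) = 1/36

M_X(t) = ₁F₁(1; 8; t)
M′(t) = ₁F₁(2; 9; t)/8
M′′(t) = ₁F₁(3; 10; t)/36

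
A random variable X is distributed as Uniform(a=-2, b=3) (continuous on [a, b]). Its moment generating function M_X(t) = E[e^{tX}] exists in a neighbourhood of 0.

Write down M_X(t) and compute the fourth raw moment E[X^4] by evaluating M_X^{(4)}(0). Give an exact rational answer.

E[X^4] = M′′′′(0) = 11

M_X(t) = (e^(3*t) - e^(-2*t))/(5*t)
M′(t) = (3*t*e^(5*t) + 2*t - e^(5*t) + 1)*e^(-2*t)/(5*t^2)
M′′(t) = (9*t^2*e^(5*t) - 4*t^2 - 6*t*e^(5*t) - 4*t + 2*e^(5*t) - 2)*e^(-2*t)/(5*t^3)
M′′′(t) = (27*t^3*e^(5*t) + 8*t^3 - 27*t^2*e^(5*t) + 12*t^2 + 18*t*e^(5*t) + 12*t - 6*e^(5*t) + 6)*e^(-2*t)/(5*t^4)
M′′′′(t) = (81*t^4*e^(5*t) - 16*t^4 - 108*t^3*e^(5*t) - 32*t^3 + 108*t^2*e^(5*t) - 48*t^2 - 72*t*e^(5*t) - 48*t + 24*e^(5*t) - 24)*e^(-2*t)/(5*t^5)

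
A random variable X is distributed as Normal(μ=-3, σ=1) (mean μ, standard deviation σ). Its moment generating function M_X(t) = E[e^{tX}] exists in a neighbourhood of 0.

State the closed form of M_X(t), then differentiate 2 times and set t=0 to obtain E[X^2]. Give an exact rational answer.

E[X^2] = d^2M/dt^2 |_{t=0} = 10

M_X(t) = e^(t^2/2 - 3*t)
dM/dt = t*e^(-3*t)*e^(t^2/2) - 3*e^(-3*t)*e^(t^2/2)
d^2M/dt^2 = (t^2*e^(t^2/2) - 6*t*e^(t^2/2) + 10*e^(t^2/2))*e^(-3*t)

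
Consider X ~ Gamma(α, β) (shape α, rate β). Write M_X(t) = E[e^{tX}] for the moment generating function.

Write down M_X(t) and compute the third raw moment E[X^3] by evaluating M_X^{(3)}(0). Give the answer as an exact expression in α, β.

E[X^3] = M′′′(0) = α*(α^2 + 3*α + 2)/β^3

M_X(t) = (β/(β - t))^α
M′(t) = -α*β^α*(1/(β - t))^α/(-β + t)
M′′(t) = (α^2*β^α*(1/(β - t))^α + α*β^α*(1/(β - t))^α)/(β^2 - 2*β*t + t^2)
M′′′(t) = (-α^3*β^α*(1/(β - t))^α - 3*α^2*β^α*(1/(β - t))^α - 2*α*β^α*(1/(β - t))^α)/(-β^3 + 3*β^2*t - 3*β*t^2 + t^3)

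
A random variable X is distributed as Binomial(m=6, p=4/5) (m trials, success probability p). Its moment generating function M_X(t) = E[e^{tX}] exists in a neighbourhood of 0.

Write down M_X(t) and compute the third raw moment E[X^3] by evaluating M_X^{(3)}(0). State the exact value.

M_X(t) = (4*e^(t)/5 + 1/5)^6
M^(3)(t) = 884736*e^(6*t)/15625 + 6144*e^(5*t)/125 + 49152*e^(4*t)/3125 + 6912*e^(3*t)/3125 + 384*e^(2*t)/3125 + 24*e^(t)/15625

E[X^3] = M^(3)(0) = 3096/25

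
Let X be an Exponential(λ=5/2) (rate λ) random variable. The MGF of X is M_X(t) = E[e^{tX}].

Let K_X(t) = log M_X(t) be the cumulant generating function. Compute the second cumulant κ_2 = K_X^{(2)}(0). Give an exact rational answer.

M_X(t) = 5/(2*(5/2 - t))
K_X(t) = log M_X(t) = -log(5/2 - t) - log(2) + log(5)
D^2[K](t) = 4/(4*t^2 - 20*t + 25)

κ_2 = D^2[K](0) = 4/25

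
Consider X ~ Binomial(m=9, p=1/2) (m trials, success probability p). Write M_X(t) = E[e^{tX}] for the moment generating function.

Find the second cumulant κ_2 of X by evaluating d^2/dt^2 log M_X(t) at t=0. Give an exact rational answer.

M_X(t) = (e^(t)/2 + 1/2)^9
K_X(t) = log M_X(t) = 9*log(e^(t)/2 + 1/2)
dK/dt = 9*e^(t)/(e^(t) + 1)
d^2K/dt^2 = 9*e^(t)/(e^(2*t) + 2*e^(t) + 1)

κ_2 = d^2K/dt^2 |_{t=0} = 9/4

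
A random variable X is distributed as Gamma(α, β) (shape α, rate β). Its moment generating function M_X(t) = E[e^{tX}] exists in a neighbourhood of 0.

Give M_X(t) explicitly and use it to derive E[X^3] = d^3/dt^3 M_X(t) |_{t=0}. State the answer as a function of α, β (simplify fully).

M_X(t) = (β/(β - t))^α
dM/dt = -α*β^α*(1/(β - t))^α/(-β + t)
d^2M/dt^2 = (α^2*β^α*(1/(β - t))^α + α*β^α*(1/(β - t))^α)/(β^2 - 2*β*t + t^2)
d^3M/dt^3 = (-α^3*β^α*(1/(β - t))^α - 3*α^2*β^α*(1/(β - t))^α - 2*α*β^α*(1/(β - t))^α)/(-β^3 + 3*β^2*t - 3*β*t^2 + t^3)

E[X^3] = d^3M/dt^3 |_{t=0} = α*(α^2 + 3*α + 2)/β^3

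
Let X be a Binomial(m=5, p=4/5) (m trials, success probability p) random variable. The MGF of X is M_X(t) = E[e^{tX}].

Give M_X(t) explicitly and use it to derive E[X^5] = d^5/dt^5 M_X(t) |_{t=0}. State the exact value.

M_X(t) = (4*e^(t)/5 + 1/5)^5
M′(t) = 1024*e^(5*t)/625 + 1024*e^(4*t)/625 + 384*e^(3*t)/625 + 64*e^(2*t)/625 + 4*e^(t)/625
M′′(t) = 1024*e^(5*t)/125 + 4096*e^(4*t)/625 + 1152*e^(3*t)/625 + 128*e^(2*t)/625 + 4*e^(t)/625
M′′′(t) = 1024*e^(5*t)/25 + 16384*e^(4*t)/625 + 3456*e^(3*t)/625 + 256*e^(2*t)/625 + 4*e^(t)/625
M′′′′(t) = 1024*e^(5*t)/5 + 65536*e^(4*t)/625 + 10368*e^(3*t)/625 + 512*e^(2*t)/625 + 4*e^(t)/625
M′′′′′(t) = 1024*e^(5*t) + 262144*e^(4*t)/625 + 31104*e^(3*t)/625 + 1024*e^(2*t)/625 + 4*e^(t)/625

E[X^5] = M′′′′′(0) = 934276/625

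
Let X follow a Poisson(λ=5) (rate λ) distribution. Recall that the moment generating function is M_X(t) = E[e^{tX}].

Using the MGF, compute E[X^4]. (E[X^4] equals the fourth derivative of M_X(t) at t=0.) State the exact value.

E[X^4] = M′′′′(0) = 1555

M_X(t) = e^(5*e^(t) - 5)
M′(t) = 5*e^(-5)*e^(t)*e^(5*e^(t))
M′′(t) = (25*e^(2*t)*e^(5*e^(t)) + 5*e^(t)*e^(5*e^(t)))*e^(-5)
M′′′(t) = (125*e^(3*t)*e^(5*e^(t)) + 75*e^(2*t)*e^(5*e^(t)) + 5*e^(t)*e^(5*e^(t)))*e^(-5)
M′′′′(t) = (625*e^(4*t)*e^(5*e^(t)) + 750*e^(3*t)*e^(5*e^(t)) + 175*e^(2*t)*e^(5*e^(t)) + 5*e^(t)*e^(5*e^(t)))*e^(-5)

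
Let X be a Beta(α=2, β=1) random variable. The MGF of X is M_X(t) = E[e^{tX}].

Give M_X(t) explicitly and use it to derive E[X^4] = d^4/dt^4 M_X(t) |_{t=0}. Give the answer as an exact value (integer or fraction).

M_X(t) = ₁F₁(2; 3; t)
M^(4)(t) = ₁F₁(6; 7; t)/3

E[X^4] = M^(4)(0) = 1/3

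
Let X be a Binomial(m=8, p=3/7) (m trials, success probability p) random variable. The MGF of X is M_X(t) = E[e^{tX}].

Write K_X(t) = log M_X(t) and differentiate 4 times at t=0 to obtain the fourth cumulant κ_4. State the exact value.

κ_4 = K′′′′(0) = -2208/2401

M_X(t) = (3*e^(t)/7 + 4/7)^8
K_X(t) = log M_X(t) = 8*log(3*e^(t)/7 + 4/7)
K′(t) = 24*e^(t)/(3*e^(t) + 4)
K′′(t) = 96*e^(t)/(9*e^(2*t) + 24*e^(t) + 16)
K′′′(t) = (-288*e^(2*t) + 384*e^(t))/(27*e^(3*t) + 108*e^(2*t) + 144*e^(t) + 64)
K′′′′(t) = (864*e^(3*t) - 4608*e^(2*t) + 1536*e^(t))/(81*e^(4*t) + 432*e^(3*t) + 864*e^(2*t) + 768*e^(t) + 256)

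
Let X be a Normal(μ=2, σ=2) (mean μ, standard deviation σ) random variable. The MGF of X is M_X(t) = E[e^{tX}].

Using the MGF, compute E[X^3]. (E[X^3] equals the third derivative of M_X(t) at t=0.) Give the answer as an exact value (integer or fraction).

E[X^3] = D^3[M](0) = 32

M_X(t) = e^(2*t^2 + 2*t)
D^3[M](t) = 64*t^3*e^(2*t)*e^(2*t^2) + 96*t^2*e^(2*t)*e^(2*t^2) + 96*t*e^(2*t)*e^(2*t^2) + 32*e^(2*t)*e^(2*t^2)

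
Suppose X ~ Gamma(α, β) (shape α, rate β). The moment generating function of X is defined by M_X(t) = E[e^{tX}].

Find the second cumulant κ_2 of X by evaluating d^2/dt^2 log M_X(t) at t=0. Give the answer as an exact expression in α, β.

κ_2 = d^2K/dt^2 |_{t=0} = α/β^2

M_X(t) = (β/(β - t))^α
K_X(t) = log M_X(t) = α*(log(β) - log(β - t))
dK/dt = -α/(-β + t)
d^2K/dt^2 = α/(β^2 - 2*β*t + t^2)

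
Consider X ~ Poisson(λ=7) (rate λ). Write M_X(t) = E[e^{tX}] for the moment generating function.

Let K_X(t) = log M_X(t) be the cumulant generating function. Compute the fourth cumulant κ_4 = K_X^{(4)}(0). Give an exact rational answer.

κ_4 = K′′′′(0) = 7

M_X(t) = e^(7*e^(t) - 7)
K_X(t) = log M_X(t) = 7*e^(t) - 7
K′(t) = 7*e^(t)
K′′(t) = 7*e^(t)
K′′′(t) = 7*e^(t)
K′′′′(t) = 7*e^(t)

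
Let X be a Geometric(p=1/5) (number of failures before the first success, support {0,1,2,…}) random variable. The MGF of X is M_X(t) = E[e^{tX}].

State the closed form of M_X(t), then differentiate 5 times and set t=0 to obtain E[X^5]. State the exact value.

M_X(t) = 1/(5*(1 - 4*e^(t)/5))
M′(t) = 4*e^(t)/(16*e^(2*t) - 40*e^(t) + 25)
M′′(t) = (-16*e^(2*t) - 20*e^(t))/(64*e^(3*t) - 240*e^(2*t) + 300*e^(t) - 125)
M′′′(t) = (64*e^(3*t) + 320*e^(2*t) + 100*e^(t))/(256*e^(4*t) - 1280*e^(3*t) + 2400*e^(2*t) - 2000*e^(t) + 625)
M′′′′(t) = (-256*e^(4*t) - 3520*e^(3*t) - 4400*e^(2*t) - 500*e^(t))/(1024*e^(5*t) - 6400*e^(4*t) + 16000*e^(3*t) - 20000*e^(2*t) + 12500*e^(t) - 3125)

E[X^5] = M′′′′′(0) = 194404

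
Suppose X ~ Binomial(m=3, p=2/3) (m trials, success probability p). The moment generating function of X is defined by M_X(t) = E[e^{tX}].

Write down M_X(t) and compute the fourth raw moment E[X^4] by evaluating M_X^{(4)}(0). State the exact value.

M_X(t) = (2*e^(t)/3 + 1/3)^3
M′(t) = 8*e^(3*t)/9 + 8*e^(2*t)/9 + 2*e^(t)/9
M′′(t) = 8*e^(3*t)/3 + 16*e^(2*t)/9 + 2*e^(t)/9
M′′′(t) = 8*e^(3*t) + 32*e^(2*t)/9 + 2*e^(t)/9
M′′′′(t) = 24*e^(3*t) + 64*e^(2*t)/9 + 2*e^(t)/9

E[X^4] = M′′′′(0) = 94/3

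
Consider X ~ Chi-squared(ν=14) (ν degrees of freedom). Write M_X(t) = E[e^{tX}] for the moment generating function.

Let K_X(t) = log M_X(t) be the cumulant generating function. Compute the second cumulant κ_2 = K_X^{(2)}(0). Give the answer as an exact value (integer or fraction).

κ_2 = K^(2)(0) = 28

M_X(t) = (1 - 2*t)^(-7)
K_X(t) = log M_X(t) = -7*log(1 - 2*t)
K^(2)(t) = 28/(4*t^2 - 4*t + 1)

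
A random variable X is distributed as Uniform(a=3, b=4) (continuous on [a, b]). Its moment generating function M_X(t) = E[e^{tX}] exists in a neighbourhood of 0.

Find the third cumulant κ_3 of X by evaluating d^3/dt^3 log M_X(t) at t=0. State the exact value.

M_X(t) = (e^(4*t) - e^(3*t))/t
K_X(t) = log M_X(t) = -log(t) + log(e^(4*t) - e^(3*t))
dK/dt = (4*t*e^(t) - 3*t - e^(t) + 1)/(t*e^(t) - t)
d^2K/dt^2 = (-t^2*e^(t) + e^(2*t) - 2*e^(t) + 1)/(t^2*e^(2*t) - 2*t^2*e^(t) + t^2)
d^3K/dt^3 = (t^3*e^(2*t) + t^3*e^(t) - 2*e^(3*t) + 6*e^(2*t) - 6*e^(t) + 2)/(t^3*e^(3*t) - 3*t^3*e^(2*t) + 3*t^3*e^(t) - t^3)

κ_3 = d^3K/dt^3 |_{t=0} = 0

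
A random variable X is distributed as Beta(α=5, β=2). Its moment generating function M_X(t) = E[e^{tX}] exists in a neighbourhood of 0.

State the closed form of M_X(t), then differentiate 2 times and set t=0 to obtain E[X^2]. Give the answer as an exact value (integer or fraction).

M_X(t) = ₁F₁(5; 7; t)
dM/dt = 5*₁F₁(6; 8; t)/7
d^2M/dt^2 = 15*₁F₁(7; 9; t)/28

E[X^2] = d^2M/dt^2 |_{t=0} = 15/28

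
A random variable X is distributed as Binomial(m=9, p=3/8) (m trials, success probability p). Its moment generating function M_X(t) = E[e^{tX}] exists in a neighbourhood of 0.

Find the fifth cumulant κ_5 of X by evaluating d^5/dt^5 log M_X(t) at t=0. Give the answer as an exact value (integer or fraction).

M_X(t) = (3*e^(t)/8 + 5/8)^9
K_X(t) = log M_X(t) = 9*log(3*e^(t)/8 + 5/8)
K^(5)(t) = (-3645*e^(4*t) + 66825*e^(3*t) - 111375*e^(2*t) + 16875*e^(t))/(243*e^(5*t) + 2025*e^(4*t) + 6750*e^(3*t) + 11250*e^(2*t) + 9375*e^(t) + 3125)

κ_5 = K^(5)(0) = -3915/4096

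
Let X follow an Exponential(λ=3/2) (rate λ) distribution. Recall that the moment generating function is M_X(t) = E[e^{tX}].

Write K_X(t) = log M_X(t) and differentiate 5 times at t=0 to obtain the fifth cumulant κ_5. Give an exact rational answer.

κ_5 = K^(5)(0) = 256/81

M_X(t) = 3/(2*(3/2 - t))
K_X(t) = log M_X(t) = -log(3/2 - t) - log(2) + log(3)
K^(5)(t) = -768/(32*t^5 - 240*t^4 + 720*t^3 - 1080*t^2 + 810*t - 243)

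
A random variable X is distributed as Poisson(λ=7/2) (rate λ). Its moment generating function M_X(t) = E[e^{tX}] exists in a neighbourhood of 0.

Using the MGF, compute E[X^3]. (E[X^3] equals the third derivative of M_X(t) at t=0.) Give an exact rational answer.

M_X(t) = e^(7*e^(t)/2 - 7/2)
D^3[M](t) = (343*e^(3*t)*e^(7*e^(t)/2) + 294*e^(2*t)*e^(7*e^(t)/2) + 28*e^(t)*e^(7*e^(t)/2))*e^(-7/2)/8

E[X^3] = D^3[M](0) = 665/8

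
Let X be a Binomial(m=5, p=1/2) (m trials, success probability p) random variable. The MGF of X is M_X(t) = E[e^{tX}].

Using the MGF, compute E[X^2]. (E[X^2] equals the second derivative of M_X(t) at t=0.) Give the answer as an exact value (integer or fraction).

E[X^2] = d^2M/dt^2 |_{t=0} = 15/2

M_X(t) = (e^(t)/2 + 1/2)^5
dM/dt = 5*e^(5*t)/32 + 5*e^(4*t)/8 + 15*e^(3*t)/16 + 5*e^(2*t)/8 + 5*e^(t)/32
d^2M/dt^2 = 25*e^(5*t)/32 + 5*e^(4*t)/2 + 45*e^(3*t)/16 + 5*e^(2*t)/4 + 5*e^(t)/32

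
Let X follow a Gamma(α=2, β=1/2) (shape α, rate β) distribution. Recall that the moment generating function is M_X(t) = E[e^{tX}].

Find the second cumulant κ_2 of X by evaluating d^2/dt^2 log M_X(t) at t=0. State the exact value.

M_X(t) = 1/(4*(1/2 - t)^2)
K_X(t) = log M_X(t) = -2*log(1/2 - t) - 2*log(2)
K^(2)(t) = 8/(4*t^2 - 4*t + 1)

κ_2 = K^(2)(0) = 8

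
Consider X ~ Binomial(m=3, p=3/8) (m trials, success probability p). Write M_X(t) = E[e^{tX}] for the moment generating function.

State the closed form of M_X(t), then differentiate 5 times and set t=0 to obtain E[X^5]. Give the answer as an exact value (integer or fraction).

E[X^5] = M′′′′′(0) = 5553/256

M_X(t) = (3*e^(t)/8 + 5/8)^3
M′(t) = 81*e^(3*t)/512 + 135*e^(2*t)/256 + 225*e^(t)/512
M′′(t) = 243*e^(3*t)/512 + 135*e^(2*t)/128 + 225*e^(t)/512
M′′′(t) = 729*e^(3*t)/512 + 135*e^(2*t)/64 + 225*e^(t)/512
M′′′′(t) = 2187*e^(3*t)/512 + 135*e^(2*t)/32 + 225*e^(t)/512
M′′′′′(t) = 6561*e^(3*t)/512 + 135*e^(2*t)/16 + 225*e^(t)/512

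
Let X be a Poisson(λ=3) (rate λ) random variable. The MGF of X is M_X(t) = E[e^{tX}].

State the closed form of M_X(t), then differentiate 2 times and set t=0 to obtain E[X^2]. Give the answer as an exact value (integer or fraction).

M_X(t) = e^(3*e^(t) - 3)
D^2[M](t) = (9*e^(2*t)*e^(3*e^(t)) + 3*e^(t)*e^(3*e^(t)))*e^(-3)

E[X^2] = D^2[M](0) = 12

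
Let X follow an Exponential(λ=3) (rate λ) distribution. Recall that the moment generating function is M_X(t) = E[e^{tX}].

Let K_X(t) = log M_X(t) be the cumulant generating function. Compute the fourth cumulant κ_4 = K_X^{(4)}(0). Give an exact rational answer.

M_X(t) = 3/(3 - t)
K_X(t) = log M_X(t) = -log(3 - t) + log(3)
dK/dt = -1/(t - 3)
d^2K/dt^2 = 1/(t^2 - 6*t + 9)
d^3K/dt^3 = -2/(t^3 - 9*t^2 + 27*t - 27)
d^4K/dt^4 = 6/(t^4 - 12*t^3 + 54*t^2 - 108*t + 81)

κ_4 = d^4K/dt^4 |_{t=0} = 2/27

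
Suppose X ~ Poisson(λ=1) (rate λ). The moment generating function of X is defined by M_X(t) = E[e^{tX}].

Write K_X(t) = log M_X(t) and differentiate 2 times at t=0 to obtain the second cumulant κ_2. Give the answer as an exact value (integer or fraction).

M_X(t) = e^(e^(t) - 1)
K_X(t) = log M_X(t) = e^(t) - 1
K^(2)(t) = e^(t)

κ_2 = K^(2)(0) = 1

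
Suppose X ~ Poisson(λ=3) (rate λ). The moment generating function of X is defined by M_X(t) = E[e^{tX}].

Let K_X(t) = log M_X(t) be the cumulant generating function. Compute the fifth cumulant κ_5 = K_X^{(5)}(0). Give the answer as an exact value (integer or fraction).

κ_5 = K^(5)(0) = 3

M_X(t) = e^(3*e^(t) - 3)
K_X(t) = log M_X(t) = 3*e^(t) - 3
K^(5)(t) = 3*e^(t)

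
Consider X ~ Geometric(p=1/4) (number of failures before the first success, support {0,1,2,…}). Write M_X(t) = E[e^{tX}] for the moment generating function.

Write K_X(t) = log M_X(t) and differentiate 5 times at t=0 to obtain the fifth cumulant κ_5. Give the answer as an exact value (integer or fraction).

κ_5 = D^5[K](0) = 12180

M_X(t) = 1/(4*(1 - 3*e^(t)/4))
K_X(t) = log M_X(t) = -log(1 - 3*e^(t)/4) - 2*log(2)
D^5[K](t) = (-324*e^(4*t) - 4752*e^(3*t) - 6336*e^(2*t) - 768*e^(t))/(243*e^(5*t) - 1620*e^(4*t) + 4320*e^(3*t) - 5760*e^(2*t) + 3840*e^(t) - 1024)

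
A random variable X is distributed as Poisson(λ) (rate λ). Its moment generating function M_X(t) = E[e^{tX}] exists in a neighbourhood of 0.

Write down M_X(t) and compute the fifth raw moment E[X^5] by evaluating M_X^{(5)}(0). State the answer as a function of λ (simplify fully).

E[X^5] = d^5M/dt^5 |_{t=0} = λ*(λ^4 + 10*λ^3 + 25*λ^2 + 15*λ + 1)

M_X(t) = e^(λ*(e^(t) - 1))
dM/dt = λ*e^(-λ)*e^(t)*e^(λ*e^(t))
d^2M/dt^2 = (λ^2*e^(2*t)*e^(λ*e^(t)) + λ*e^(t)*e^(λ*e^(t)))*e^(-λ)
d^3M/dt^3 = (λ^3*e^(3*t)*e^(λ*e^(t)) + 3*λ^2*e^(2*t)*e^(λ*e^(t)) + λ*e^(t)*e^(λ*e^(t)))*e^(-λ)
d^4M/dt^4 = (λ^4*e^(4*t)*e^(λ*e^(t)) + 6*λ^3*e^(3*t)*e^(λ*e^(t)) + 7*λ^2*e^(2*t)*e^(λ*e^(t)) + λ*e^(t)*e^(λ*e^(t)))*e^(-λ)
d^5M/dt^5 = (λ^5*e^(5*t)*e^(λ*e^(t)) + 10*λ^4*e^(4*t)*e^(λ*e^(t)) + 25*λ^3*e^(3*t)*e^(λ*e^(t)) + 15*λ^2*e^(2*t)*e^(λ*e^(t)) + λ*e^(t)*e^(λ*e^(t)))*e^(-λ)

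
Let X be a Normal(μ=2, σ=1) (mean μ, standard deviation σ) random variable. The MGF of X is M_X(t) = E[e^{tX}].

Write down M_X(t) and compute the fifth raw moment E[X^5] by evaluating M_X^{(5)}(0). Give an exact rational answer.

E[X^5] = M^(5)(0) = 142

M_X(t) = e^(t^2/2 + 2*t)
M^(5)(t) = t^5*e^(2*t)*e^(t^2/2) + 10*t^4*e^(2*t)*e^(t^2/2) + 50*t^3*e^(2*t)*e^(t^2/2) + 140*t^2*e^(2*t)*e^(t^2/2) + 215*t*e^(2*t)*e^(t^2/2) + 142*e^(2*t)*e^(t^2/2)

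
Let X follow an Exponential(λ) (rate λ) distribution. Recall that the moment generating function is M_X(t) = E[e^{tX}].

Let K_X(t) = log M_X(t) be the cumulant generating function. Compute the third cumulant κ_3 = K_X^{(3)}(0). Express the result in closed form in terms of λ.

M_X(t) = λ/(λ - t)
K_X(t) = log M_X(t) = log(λ) - log(λ - t)
K′(t) = -1/(-λ + t)
K′′(t) = 1/(λ^2 - 2*λ*t + t^2)
K′′′(t) = -2/(-λ^3 + 3*λ^2*t - 3*λ*t^2 + t^3)

κ_3 = K′′′(0) = 2/λ^3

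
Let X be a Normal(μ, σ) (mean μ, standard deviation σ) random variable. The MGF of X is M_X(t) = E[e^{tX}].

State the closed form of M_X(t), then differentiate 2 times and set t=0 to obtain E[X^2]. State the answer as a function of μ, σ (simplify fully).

M_X(t) = e^(μ*t + σ^2*t^2/2)
D^2[M](t) = μ^2*e^(μ*t)*e^(σ^2*t^2/2) + 2*μ*σ^2*t*e^(μ*t)*e^(σ^2*t^2/2) + σ^4*t^2*e^(μ*t)*e^(σ^2*t^2/2) + σ^2*e^(μ*t)*e^(σ^2*t^2/2)

E[X^2] = D^2[M](0) = μ^2 + σ^2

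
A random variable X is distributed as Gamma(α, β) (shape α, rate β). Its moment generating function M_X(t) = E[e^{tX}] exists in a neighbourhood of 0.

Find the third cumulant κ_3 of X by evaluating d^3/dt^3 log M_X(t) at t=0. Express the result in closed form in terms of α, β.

M_X(t) = (β/(β - t))^α
K_X(t) = log M_X(t) = α*(log(β) - log(β - t))
dK/dt = -α/(-β + t)
d^2K/dt^2 = α/(β^2 - 2*β*t + t^2)
d^3K/dt^3 = -2*α/(-β^3 + 3*β^2*t - 3*β*t^2 + t^3)

κ_3 = d^3K/dt^3 |_{t=0} = 2*α/β^3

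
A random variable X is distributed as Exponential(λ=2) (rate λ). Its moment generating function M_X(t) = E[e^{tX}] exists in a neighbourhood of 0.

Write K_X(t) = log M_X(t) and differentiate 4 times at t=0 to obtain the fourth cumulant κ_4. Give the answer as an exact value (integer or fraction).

κ_4 = d^4K/dt^4 |_{t=0} = 3/8

M_X(t) = 2/(2 - t)
K_X(t) = log M_X(t) = -log(2 - t) + log(2)
dK/dt = -1/(t - 2)
d^2K/dt^2 = 1/(t^2 - 4*t + 4)
d^3K/dt^3 = -2/(t^3 - 6*t^2 + 12*t - 8)
d^4K/dt^4 = 6/(t^4 - 8*t^3 + 24*t^2 - 32*t + 16)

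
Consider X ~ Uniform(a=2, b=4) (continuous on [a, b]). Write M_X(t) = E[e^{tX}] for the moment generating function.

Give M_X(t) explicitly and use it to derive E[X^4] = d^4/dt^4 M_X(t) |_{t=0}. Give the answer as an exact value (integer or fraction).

M_X(t) = (e^(4*t) - e^(2*t))/(2*t)
dM/dt = (4*t*e^(4*t) - 2*t*e^(2*t) - e^(4*t) + e^(2*t))/(2*t^2)
d^2M/dt^2 = (8*t^2*e^(4*t) - 2*t^2*e^(2*t) - 4*t*e^(4*t) + 2*t*e^(2*t) + e^(4*t) - e^(2*t))/t^3
d^3M/dt^3 = (32*t^3*e^(4*t) - 4*t^3*e^(2*t) - 24*t^2*e^(4*t) + 6*t^2*e^(2*t) + 12*t*e^(4*t) - 6*t*e^(2*t) - 3*e^(4*t) + 3*e^(2*t))/t^4

E[X^4] = d^4M/dt^4 |_{t=0} = 496/5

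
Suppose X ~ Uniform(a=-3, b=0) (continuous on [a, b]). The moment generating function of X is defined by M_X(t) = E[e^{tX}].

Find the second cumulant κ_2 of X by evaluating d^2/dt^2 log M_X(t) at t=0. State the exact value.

κ_2 = K′′(0) = 3/4

M_X(t) = (1 - e^(-3*t))/(3*t)
K_X(t) = log M_X(t) = -log(t) + log(1 - e^(-3*t)) - log(3)
K′(t) = (3*t - e^(3*t) + 1)/(t*e^(3*t) - t)
K′′(t) = (-9*t^2*e^(3*t) + e^(6*t) - 2*e^(3*t) + 1)/(t^2*e^(6*t) - 2*t^2*e^(3*t) + t^2)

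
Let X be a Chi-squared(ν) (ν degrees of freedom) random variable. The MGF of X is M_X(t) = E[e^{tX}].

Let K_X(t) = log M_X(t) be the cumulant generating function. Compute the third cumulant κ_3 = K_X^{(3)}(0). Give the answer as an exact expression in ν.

κ_3 = D^3[K](0) = 8*ν

M_X(t) = (1 - 2*t)^(-ν/2)
K_X(t) = log M_X(t) = -ν*log(1 - 2*t)/2
D^3[K](t) = -8*ν/(8*t^3 - 12*t^2 + 6*t - 1)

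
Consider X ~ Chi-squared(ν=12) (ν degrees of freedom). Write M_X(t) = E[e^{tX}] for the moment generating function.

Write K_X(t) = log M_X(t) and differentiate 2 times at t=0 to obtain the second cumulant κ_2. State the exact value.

κ_2 = K′′(0) = 24

M_X(t) = (1 - 2*t)^(-6)
K_X(t) = log M_X(t) = -6*log(1 - 2*t)
K′(t) = -12/(2*t - 1)
K′′(t) = 24/(4*t^2 - 4*t + 1)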